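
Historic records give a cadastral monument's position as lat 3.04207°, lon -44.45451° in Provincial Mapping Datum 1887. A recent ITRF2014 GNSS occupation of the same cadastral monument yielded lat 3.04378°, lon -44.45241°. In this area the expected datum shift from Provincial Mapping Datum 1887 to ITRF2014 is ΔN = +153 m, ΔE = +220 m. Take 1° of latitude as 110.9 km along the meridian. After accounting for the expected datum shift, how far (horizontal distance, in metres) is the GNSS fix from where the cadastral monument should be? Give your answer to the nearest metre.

Observed coordinate differences: Δφ = +0.00171°, Δλ = +0.00210°.
Converting to metres (1° lat = 110900 m, cos φ = 0.998591): observed ΔN = 189.6 m, observed ΔE = 232.6 m.
Subtracting the expected shift leaves a residual of 189.6 − (153) = 36.6 m north and 232.6 − (220) = 12.6 m east.
Residual distance = √(36.6² + 12.6²) = 38.7 m.

39 m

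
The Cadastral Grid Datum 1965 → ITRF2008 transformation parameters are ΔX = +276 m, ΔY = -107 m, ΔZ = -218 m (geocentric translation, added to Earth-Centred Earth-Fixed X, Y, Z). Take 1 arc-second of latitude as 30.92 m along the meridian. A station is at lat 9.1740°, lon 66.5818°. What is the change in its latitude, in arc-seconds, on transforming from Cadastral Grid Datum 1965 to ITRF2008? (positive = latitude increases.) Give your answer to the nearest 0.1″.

sin φ = 0.159433, cos φ = 0.987209, sin λ = 0.917628, cos λ = 0.397439.
North component: ΔN = −sin φ cos λ·ΔX − sin φ sin λ·ΔY + cos φ·ΔZ = −(0.159433)(0.397439)(276) − (0.159433)(0.917628)(-107) + (0.987209)(-218) = -217.05 m.
1° of latitude spans 3600 × 30.92 = 111312 m, so Δφ = -217.05 / 111312 × 3600 = -7.020″.

Δφ = -7.0″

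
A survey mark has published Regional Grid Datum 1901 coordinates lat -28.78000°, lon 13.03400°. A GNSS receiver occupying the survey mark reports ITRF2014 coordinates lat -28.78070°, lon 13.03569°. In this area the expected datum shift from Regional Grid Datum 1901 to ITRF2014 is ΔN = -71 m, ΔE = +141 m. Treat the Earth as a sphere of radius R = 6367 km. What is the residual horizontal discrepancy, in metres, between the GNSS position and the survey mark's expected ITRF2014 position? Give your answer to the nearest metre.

25 m

Observed coordinate differences: Δφ = -0.00070°, Δλ = +0.00169°.
Converting to metres (1° lat = 111125 m, cos φ = 0.876475): observed ΔN = -77.8 m, observed ΔE = 164.6 m.
Subtracting the expected shift leaves a residual of -77.8 − (-71) = -6.8 m north and 164.6 − (141) = 23.6 m east.
Residual distance = √((-6.8)² + 23.6²) = 24.6 m.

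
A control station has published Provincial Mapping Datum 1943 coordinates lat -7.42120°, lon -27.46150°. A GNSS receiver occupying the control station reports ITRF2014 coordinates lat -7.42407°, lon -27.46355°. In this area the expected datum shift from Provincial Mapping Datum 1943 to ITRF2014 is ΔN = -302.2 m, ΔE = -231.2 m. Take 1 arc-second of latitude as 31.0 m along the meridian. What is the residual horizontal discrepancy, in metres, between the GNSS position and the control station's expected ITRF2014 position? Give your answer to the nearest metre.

19 m

Observed coordinate differences: Δφ = -0.00287°, Δλ = -0.00205°.
Converting to metres (1° lat = 111600 m, cos φ = 0.991623): observed ΔN = -320.3 m, observed ΔE = -226.9 m.
Subtracting the expected shift leaves a residual of -320.3 − (-302.2) = -18.1 m north and -226.9 − (-231.2) = 4.3 m east.
Residual distance = √((-18.1)² + 4.3²) = 18.6 m.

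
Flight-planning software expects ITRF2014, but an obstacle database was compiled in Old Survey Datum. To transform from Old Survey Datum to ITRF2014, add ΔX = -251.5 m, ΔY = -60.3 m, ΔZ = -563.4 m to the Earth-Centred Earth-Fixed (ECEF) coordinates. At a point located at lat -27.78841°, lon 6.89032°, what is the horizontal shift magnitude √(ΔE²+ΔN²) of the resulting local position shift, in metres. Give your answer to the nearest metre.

619 m

At φ = -27.78841°, λ = 6.89032°: sin φ = -0.466208, cos φ = 0.884675, sin λ = 0.119969, cos λ = 0.992778.
ΔE = −sin λ·ΔX + cos λ·ΔY = −(0.119969)·(-251.5) + (0.992778)·(-60.3) = -29.69 m.
ΔN = −sin φ cos λ·ΔX − sin φ sin λ·ΔY + cos φ·ΔZ = −(-0.466208)(0.992778)(-251.5) − (-0.466208)(0.119969)(-60.3) + (0.884675)(-563.4) = -618.20 m.
Horizontal magnitude = √(ΔE² + ΔN²) = √((-29.69)² + (-618.20)²) = 618.92 m.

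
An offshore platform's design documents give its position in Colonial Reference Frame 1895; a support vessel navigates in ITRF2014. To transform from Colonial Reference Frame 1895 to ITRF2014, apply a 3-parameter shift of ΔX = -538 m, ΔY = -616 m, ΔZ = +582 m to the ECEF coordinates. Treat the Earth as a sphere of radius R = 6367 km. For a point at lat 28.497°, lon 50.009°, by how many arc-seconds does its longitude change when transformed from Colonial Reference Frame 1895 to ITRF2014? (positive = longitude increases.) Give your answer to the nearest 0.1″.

Δλ = 0.6″

sin φ = 0.477113, cos φ = 0.878842, sin λ = 0.766145, cos λ = 0.642667.
East component: ΔE = −sin λ·ΔX + cos λ·ΔY = −(0.766145)(-538) + (0.642667)(-616) = 16.30 m.
1° of latitude spans πR/180 = 111125 m; at latitude φ, 1° of longitude spans that × cos φ = 97661.4 m, so Δλ = 16.30 / 97661.4 × 3600 = 0.601″.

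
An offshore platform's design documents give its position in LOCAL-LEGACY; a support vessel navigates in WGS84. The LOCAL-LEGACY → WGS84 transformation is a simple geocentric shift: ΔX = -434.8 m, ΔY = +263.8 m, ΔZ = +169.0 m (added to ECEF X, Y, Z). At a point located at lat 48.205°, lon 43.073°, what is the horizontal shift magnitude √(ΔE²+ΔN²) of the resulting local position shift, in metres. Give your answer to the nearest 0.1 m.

At φ = 48.205°, λ = 43.073°: sin φ = 0.745534, cos φ = 0.666467, sin λ = 0.682930, cos λ = 0.730484.
ΔE = −sin λ·ΔX + cos λ·ΔY = −(0.682930)·(-434.8) + (0.730484)·(263.8) = 489.64 m.
ΔN = −sin φ cos λ·ΔX − sin φ sin λ·ΔY + cos φ·ΔZ = −(0.745534)(0.730484)(-434.8) − (0.745534)(0.682930)(263.8) + (0.666467)(169.0) = 215.11 m.
Horizontal magnitude = √(ΔE² + ΔN²) = √(489.64² + 215.11²) = 534.81 m.

534.8 m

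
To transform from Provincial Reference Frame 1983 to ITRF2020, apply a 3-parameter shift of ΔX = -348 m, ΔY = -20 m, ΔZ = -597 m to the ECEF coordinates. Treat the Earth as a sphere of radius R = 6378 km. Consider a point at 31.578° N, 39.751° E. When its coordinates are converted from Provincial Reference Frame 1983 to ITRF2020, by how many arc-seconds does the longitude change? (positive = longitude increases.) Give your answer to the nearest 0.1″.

Δλ = 7.9″

sin φ = 0.523659, cos φ = 0.851928, sin λ = 0.639452, cos λ = 0.768831.
East component: ΔE = −sin λ·ΔX + cos λ·ΔY = −(0.639452)(-348) + (0.768831)(-20) = 207.15 m.
1° of latitude spans πR/180 = 111317 m; at latitude φ, 1° of longitude spans that × cos φ = 94834.2 m, so Δλ = 207.15 / 94834.2 × 3600 = 7.864″.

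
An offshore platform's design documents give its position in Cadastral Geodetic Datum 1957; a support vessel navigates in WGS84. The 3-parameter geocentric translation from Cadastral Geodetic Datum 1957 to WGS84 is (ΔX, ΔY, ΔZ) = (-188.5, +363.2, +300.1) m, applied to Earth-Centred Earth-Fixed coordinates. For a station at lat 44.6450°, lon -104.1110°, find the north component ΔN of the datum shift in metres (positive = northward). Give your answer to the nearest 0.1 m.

ΔN = 428.7 m

The local north axis is (−sin φ cos λ, −sin φ sin λ, cos φ), giving ΔN = -32.294 + 247.524 + 213.513 = 428.74 m.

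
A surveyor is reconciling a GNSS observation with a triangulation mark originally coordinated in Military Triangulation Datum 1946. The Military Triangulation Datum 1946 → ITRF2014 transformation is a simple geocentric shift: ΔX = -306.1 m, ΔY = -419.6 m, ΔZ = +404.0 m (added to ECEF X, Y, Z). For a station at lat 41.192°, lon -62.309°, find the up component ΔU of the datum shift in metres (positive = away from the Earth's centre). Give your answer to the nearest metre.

The local up (radial) axis is (cos φ cos λ, cos φ sin λ, sin φ), giving ΔU = -107.041 + 279.588 + 266.068 = 438.62 m.

ΔU = 439 m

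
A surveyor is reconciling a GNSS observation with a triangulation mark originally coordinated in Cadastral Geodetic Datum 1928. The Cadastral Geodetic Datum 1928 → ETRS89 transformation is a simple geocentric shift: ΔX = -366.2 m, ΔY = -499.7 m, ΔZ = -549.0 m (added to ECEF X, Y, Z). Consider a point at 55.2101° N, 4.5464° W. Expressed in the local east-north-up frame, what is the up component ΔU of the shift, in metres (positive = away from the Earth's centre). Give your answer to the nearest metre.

ΔU = -637 m

At φ = 55.2101°, λ = -4.5464°: sin φ = 0.821250, cos φ = 0.570569, sin λ = -0.079266, cos λ = 0.996853.
ΔU = cos φ cos λ·ΔX + cos φ sin λ·ΔY + sin φ·ΔZ = (0.570569)(0.996853)(-366.2) + (0.570569)(-0.079266)(-499.7) + (0.821250)(-549.0) = -636.55 m.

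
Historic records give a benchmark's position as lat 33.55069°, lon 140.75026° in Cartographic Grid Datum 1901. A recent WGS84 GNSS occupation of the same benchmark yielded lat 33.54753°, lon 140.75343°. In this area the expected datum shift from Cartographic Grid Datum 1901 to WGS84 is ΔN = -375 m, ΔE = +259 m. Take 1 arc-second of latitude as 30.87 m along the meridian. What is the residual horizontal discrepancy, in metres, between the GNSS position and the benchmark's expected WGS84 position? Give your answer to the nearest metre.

Observed coordinate differences: Δφ = -0.00316°, Δλ = +0.00317°.
Converting to metres (1° lat = 111132 m, cos φ = 0.833397): observed ΔN = -351.2 m, observed ΔE = 293.6 m.
Subtracting the expected shift leaves a residual of -351.2 − (-375) = 23.8 m north and 293.6 − (259) = 34.6 m east.
Residual distance = √(23.8² + 34.6²) = 42.0 m.

42 m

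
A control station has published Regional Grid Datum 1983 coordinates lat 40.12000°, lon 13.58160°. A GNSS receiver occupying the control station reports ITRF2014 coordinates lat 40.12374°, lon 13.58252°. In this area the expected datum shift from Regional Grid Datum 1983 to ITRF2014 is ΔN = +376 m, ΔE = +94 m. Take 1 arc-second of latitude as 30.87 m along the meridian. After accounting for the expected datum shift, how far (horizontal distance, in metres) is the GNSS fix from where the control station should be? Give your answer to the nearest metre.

Observed coordinate differences: Δφ = +0.00374°, Δλ = +0.00092°.
Converting to metres (1° lat = 111132 m, cos φ = 0.764697): observed ΔN = 415.6 m, observed ΔE = 78.2 m.
Subtracting the expected shift leaves a residual of 415.6 − (376) = 39.6 m north and 78.2 − (94) = -15.8 m east.
Residual distance = √(39.6² + (-15.8)²) = 42.7 m.

43 m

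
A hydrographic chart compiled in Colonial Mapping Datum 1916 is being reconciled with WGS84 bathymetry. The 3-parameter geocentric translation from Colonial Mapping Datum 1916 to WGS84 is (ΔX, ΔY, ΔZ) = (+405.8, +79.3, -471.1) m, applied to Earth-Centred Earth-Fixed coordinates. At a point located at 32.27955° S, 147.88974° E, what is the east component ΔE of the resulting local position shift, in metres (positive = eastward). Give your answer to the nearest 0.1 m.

At φ = -32.27955°, λ = 147.88974°: sin φ = -0.534051, cos φ = 0.845453, sin λ = 0.531550, cos λ = -0.847027.
ΔE = −sin λ·ΔX + cos λ·ΔY = −(0.531550)·(405.8) + (-0.847027)·(79.3) = -282.87 m.

ΔE = -282.9 m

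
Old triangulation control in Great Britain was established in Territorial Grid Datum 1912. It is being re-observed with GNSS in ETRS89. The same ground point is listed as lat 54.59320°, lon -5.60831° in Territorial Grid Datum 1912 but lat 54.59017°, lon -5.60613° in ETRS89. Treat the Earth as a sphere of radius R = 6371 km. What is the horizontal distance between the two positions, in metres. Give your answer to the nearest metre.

Δφ = 54.59017° − 54.59320° = -0.00303°; Δλ = -5.60613° − -5.60831° = +0.00218°.
1° along a meridian = πR/180 = 111195 m.
ΔN = Δφ × 111195 = -336.9 m; ΔE = Δλ × 111195 × cos(54.59320°) = +0.00218 × 111195 × 0.579378 = 140.4 m.
Distance = √(ΔE² + ΔN²) = √(140.4² + (-336.9)²) = 365.0 m.

365 m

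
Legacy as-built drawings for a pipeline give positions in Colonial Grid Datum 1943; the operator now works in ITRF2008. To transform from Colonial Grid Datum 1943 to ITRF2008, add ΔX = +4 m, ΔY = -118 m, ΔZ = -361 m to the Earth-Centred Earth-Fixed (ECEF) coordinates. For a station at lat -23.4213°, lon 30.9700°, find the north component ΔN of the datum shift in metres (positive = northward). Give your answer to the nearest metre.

ΔN = -354 m

The local north axis is (−sin φ cos λ, −sin φ sin λ, cos φ), giving ΔN = 1.363 − 24.136 − 331.256 = -354.03 m.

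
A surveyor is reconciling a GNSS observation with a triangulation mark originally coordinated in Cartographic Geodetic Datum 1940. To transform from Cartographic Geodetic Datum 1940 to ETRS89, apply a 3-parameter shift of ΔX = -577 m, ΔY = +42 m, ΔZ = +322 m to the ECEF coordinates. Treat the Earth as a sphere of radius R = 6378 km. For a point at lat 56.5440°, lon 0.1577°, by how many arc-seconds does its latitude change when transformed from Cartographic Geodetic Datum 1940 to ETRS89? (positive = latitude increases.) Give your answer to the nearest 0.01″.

Δφ = 21.31″

sin φ = 0.834309, cos φ = 0.551296, sin λ = 0.002752, cos λ = 0.999996.
North component: ΔN = −sin φ cos λ·ΔX − sin φ sin λ·ΔY + cos φ·ΔZ = −(0.834309)(0.999996)(-577) − (0.834309)(0.002752)(42) + (0.551296)(322) = 658.82 m.
1° of latitude spans πR/180 = 111317 m, so Δφ = 658.82 / 111317 × 3600 = 21.306″.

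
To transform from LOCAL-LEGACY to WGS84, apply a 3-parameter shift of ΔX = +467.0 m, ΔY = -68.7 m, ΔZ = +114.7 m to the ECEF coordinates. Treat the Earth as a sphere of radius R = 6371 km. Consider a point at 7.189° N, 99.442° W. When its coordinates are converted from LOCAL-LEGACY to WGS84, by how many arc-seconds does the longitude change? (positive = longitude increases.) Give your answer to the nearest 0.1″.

sin φ = 0.125143, cos φ = 0.992139, sin λ = -0.986452, cos λ = -0.164049.
East component: ΔE = −sin λ·ΔX + cos λ·ΔY = −(-0.986452)(467.0) + (-0.164049)(-68.7) = 471.94 m.
1° of latitude spans πR/180 = 111195 m; at latitude φ, 1° of longitude spans that × cos φ = 110320.8 m, so Δλ = 471.94 / 110320.8 × 3600 = 15.401″.

Δλ = 15.4″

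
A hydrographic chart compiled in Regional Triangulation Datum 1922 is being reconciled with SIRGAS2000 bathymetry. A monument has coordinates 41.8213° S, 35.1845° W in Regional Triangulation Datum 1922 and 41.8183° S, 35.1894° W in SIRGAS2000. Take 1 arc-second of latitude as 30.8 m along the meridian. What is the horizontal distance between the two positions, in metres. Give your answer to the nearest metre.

Δφ = -41.8183° − -41.8213° = +0.0030°; Δλ = -35.1894° − -35.1845° = -0.0049°.
1° of latitude = 3600 × 30.80 = 110880 m.
ΔN = Δφ × 110880 = 332.6 m; ΔE = Δλ × 110880 × cos(-41.8213°) = -0.0049 × 110880 × 0.745228 = -404.9 m.
Distance = √(ΔE² + ΔN²) = √((-404.9)² + 332.6²) = 524.0 m.

524 m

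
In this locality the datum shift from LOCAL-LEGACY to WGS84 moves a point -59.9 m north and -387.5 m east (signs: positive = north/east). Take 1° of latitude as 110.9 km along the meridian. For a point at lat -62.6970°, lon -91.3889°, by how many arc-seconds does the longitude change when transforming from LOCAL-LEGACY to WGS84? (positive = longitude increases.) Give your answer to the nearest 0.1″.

At latitude -62.6970°, cos φ = 0.458696.
1° of longitude at this latitude = 110.9 × cos φ = 50.87 km, so Δλ = -387.5 / 50869.4 = -0.0076175° = -27.423″.

Δλ = -27.4″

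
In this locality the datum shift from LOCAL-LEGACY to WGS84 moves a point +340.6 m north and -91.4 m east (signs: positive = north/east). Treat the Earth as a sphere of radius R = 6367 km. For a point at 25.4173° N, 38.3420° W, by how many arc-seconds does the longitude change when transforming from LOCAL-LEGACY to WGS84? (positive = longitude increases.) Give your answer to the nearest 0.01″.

Δλ = -3.28″

At latitude 25.4173°, cos φ = 0.903206.
One radian of longitude at latitude φ spans R cos φ, so Δλ = ΔE / (R cos φ) = -91.4 / (6367000 × 0.903206) = -1.5894e-05 rad = -3.278″.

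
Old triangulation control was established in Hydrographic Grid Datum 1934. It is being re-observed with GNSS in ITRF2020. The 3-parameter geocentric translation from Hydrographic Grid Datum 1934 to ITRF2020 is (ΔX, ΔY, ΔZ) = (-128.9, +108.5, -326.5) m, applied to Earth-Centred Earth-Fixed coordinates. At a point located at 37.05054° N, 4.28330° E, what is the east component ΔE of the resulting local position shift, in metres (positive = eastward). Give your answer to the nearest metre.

ΔE = 118 m

At φ = 37.05054°, λ = 4.28330°: sin φ = 0.602519, cos φ = 0.798104, sin λ = 0.074688, cos λ = 0.997207.
ΔE = −sin λ·ΔX + cos λ·ΔY = −(0.074688)·(-128.9) + (0.997207)·(108.5) = 117.82 m.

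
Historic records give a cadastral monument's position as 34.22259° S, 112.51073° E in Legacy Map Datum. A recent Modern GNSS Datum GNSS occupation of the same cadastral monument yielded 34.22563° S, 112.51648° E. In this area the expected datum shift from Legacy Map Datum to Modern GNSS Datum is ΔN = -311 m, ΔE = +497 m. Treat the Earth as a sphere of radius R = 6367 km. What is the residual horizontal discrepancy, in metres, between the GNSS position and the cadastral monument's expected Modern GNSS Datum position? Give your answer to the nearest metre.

41 m

Observed coordinate differences: Δφ = -0.00304°, Δλ = +0.00575°.
Converting to metres (1° lat = 111125 m, cos φ = 0.826859): observed ΔN = -337.8 m, observed ΔE = 528.3 m.
Subtracting the expected shift leaves a residual of -337.8 − (-311) = -26.8 m north and 528.3 − (497) = 31.3 m east.
Residual distance = √((-26.8)² + 31.3²) = 41.2 m.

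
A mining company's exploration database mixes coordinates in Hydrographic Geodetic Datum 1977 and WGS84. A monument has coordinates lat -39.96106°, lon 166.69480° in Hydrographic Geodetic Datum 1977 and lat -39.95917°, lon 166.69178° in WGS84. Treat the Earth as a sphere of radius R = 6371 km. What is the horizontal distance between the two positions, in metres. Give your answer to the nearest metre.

332 m

Δφ = -39.95917° − -39.96106° = +0.00189°; Δλ = 166.69178° − 166.69480° = -0.00302°.
1° along a meridian = πR/180 = 111195 m.
ΔN = Δφ × 111195 = 210.2 m; ΔE = Δλ × 111195 × cos(-39.96106°) = -0.00302 × 111195 × 0.766481 = -257.4 m.
Distance = √(ΔE² + ΔN²) = √((-257.4)² + 210.2²) = 332.3 m.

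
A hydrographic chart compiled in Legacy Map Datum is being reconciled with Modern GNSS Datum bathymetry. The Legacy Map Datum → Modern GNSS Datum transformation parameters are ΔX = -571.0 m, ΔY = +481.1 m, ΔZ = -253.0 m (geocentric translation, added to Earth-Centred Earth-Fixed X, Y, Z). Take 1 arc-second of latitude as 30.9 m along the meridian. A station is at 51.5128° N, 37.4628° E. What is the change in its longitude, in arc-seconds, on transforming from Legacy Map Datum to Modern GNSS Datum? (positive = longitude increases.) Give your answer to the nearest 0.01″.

Δλ = 37.92″

sin φ = 0.782747, cos φ = 0.622340, sin λ = 0.608246, cos λ = 0.793748.
East component: ΔE = −sin λ·ΔX + cos λ·ΔY = −(0.608246)(-571.0) + (0.793748)(481.1) = 729.18 m.
1° of latitude spans 3600 × 30.90 = 111240 m; at latitude φ, 1° of longitude spans that × cos φ = 69229.1 m, so Δλ = 729.18 / 69229.1 × 3600 = 37.918″.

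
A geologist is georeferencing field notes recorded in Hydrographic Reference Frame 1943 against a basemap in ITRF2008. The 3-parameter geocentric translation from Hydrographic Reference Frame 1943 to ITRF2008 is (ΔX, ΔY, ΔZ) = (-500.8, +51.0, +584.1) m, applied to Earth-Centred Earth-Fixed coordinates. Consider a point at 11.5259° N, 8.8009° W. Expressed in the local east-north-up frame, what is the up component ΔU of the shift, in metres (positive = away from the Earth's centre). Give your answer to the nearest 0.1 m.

The local up (radial) axis is (cos φ cos λ, cos φ sin λ, sin φ), giving ΔU = -484.924 − 7.646 + 116.710 = -375.86 m.

ΔU = -375.9 m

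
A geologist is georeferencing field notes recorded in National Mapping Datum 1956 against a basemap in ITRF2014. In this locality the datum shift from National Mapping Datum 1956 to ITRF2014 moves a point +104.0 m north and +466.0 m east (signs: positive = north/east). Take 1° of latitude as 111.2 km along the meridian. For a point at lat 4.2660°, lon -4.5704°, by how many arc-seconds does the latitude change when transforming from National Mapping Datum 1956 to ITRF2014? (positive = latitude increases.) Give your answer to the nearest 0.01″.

Δφ = 3.37″

1° of latitude = 111.2 km, so Δφ = 104.0 / 111200 = 0.0009353° = 3.367″.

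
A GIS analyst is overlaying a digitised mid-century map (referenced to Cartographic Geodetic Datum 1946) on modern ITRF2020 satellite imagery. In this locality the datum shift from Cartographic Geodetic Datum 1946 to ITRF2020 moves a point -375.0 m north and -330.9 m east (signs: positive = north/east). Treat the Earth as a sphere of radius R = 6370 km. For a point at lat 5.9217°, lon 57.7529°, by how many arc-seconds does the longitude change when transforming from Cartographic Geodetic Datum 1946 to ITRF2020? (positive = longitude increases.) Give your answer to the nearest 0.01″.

At latitude 5.9217°, cos φ = 0.994664.
One radian of longitude at latitude φ spans R cos φ, so Δλ = ΔE / (R cos φ) = -330.9 / (6370000 × 0.994664) = -5.2225e-05 rad = -10.772″.

Δλ = -10.77″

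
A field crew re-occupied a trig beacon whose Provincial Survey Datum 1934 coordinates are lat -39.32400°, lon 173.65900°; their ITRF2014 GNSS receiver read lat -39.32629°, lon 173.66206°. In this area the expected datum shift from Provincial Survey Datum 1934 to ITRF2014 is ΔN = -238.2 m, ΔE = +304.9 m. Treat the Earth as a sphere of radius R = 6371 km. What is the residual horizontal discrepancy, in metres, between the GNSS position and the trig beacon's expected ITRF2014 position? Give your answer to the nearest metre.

45 m

Observed coordinate differences: Δφ = -0.00229°, Δλ = +0.00306°.
Converting to metres (1° lat = 111195 m, cos φ = 0.773575): observed ΔN = -254.6 m, observed ΔE = 263.2 m.
Subtracting the expected shift leaves a residual of -254.6 − (-238.2) = -16.4 m north and 263.2 − (304.9) = -41.7 m east.
Residual distance = √((-16.4)² + (-41.7)²) = 44.8 m.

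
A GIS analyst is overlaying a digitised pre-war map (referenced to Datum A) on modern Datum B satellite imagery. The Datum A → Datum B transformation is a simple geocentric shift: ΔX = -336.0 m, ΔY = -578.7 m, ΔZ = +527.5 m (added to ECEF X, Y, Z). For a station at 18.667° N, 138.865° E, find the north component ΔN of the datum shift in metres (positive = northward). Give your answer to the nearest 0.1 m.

ΔN = 540.6 m

At φ = 18.667°, λ = 138.865°: sin φ = 0.320067, cos φ = 0.947395, sin λ = 0.657835, cos λ = -0.753162.
ΔN = −sin φ cos λ·ΔX − sin φ sin λ·ΔY + cos φ·ΔZ = −(0.320067)(-0.753162)(-336.0) − (0.320067)(0.657835)(-578.7) + (0.947395)(527.5) = 540.60 m.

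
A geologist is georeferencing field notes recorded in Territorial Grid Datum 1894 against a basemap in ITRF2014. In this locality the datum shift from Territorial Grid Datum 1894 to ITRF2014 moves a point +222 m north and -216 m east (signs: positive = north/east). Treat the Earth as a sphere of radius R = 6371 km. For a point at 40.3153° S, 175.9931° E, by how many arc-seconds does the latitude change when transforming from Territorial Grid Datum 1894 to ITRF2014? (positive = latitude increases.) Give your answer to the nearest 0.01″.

Δφ = 7.19″

On a sphere of radius R, 1 rad of latitude = R, so Δφ = ΔN / R = 222.0 / 6371000 = 3.4845e-05 rad = 7.187″.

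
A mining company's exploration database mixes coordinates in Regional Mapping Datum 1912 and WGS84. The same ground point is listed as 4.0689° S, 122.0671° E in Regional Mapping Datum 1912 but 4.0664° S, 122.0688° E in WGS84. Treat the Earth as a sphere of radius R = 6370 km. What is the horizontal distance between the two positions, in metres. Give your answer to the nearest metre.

Δφ = -4.0664° − -4.0689° = +0.0025°; Δλ = 122.0688° − 122.0671° = +0.0017°.
1° along a meridian = πR/180 = 111177 m.
ΔN = Δφ × 111177 = 277.9 m; ΔE = Δλ × 111177 × cos(-4.0689°) = +0.0017 × 111177 × 0.997479 = 188.5 m.
Distance = √(ΔE² + ΔN²) = √(188.5² + 277.9²) = 335.8 m.

336 m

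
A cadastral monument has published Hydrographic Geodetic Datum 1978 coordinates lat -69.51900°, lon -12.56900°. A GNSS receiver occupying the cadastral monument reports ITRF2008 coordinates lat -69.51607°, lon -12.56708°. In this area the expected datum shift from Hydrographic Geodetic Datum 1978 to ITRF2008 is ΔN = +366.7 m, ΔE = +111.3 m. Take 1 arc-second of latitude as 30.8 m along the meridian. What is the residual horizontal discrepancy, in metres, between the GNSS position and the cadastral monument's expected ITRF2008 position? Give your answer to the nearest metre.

56 m

Observed coordinate differences: Δφ = +0.00293°, Δλ = +0.00192°.
Converting to metres (1° lat = 110880 m, cos φ = 0.349897): observed ΔN = 324.9 m, observed ΔE = 74.5 m.
Subtracting the expected shift leaves a residual of 324.9 − (366.7) = -41.8 m north and 74.5 − (111.3) = -36.8 m east.
Residual distance = √((-41.8)² + (-36.8)²) = 55.7 m.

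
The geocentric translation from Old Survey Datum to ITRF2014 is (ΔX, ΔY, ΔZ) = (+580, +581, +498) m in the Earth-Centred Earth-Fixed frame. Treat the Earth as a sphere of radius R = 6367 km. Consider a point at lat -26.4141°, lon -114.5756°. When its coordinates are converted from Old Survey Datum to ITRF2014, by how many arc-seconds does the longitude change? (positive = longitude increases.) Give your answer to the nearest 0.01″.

sin φ = -0.444856, cos φ = 0.895602, sin λ = -0.909413, cos λ = -0.415894.
East component: ΔE = −sin λ·ΔX + cos λ·ΔY = −(-0.909413)(580) + (-0.415894)(581) = 285.83 m.
1° of latitude spans πR/180 = 111125 m; at latitude φ, 1° of longitude spans that × cos φ = 99523.9 m, so Δλ = 285.83 / 99523.9 × 3600 = 10.339″.

Δλ = 10.34″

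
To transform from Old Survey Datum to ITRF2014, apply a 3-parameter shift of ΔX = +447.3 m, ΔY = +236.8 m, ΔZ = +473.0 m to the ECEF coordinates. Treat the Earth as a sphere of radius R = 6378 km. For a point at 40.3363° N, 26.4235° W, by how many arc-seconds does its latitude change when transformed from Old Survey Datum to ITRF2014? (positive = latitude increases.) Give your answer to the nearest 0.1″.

Δφ = 5.5″

sin φ = 0.647273, cos φ = 0.762258, sin λ = -0.445003, cos λ = 0.895529.
North component: ΔN = −sin φ cos λ·ΔX − sin φ sin λ·ΔY + cos φ·ΔZ = −(0.647273)(0.895529)(447.3) − (0.647273)(-0.445003)(236.8) + (0.762258)(473.0) = 169.48 m.
1° of latitude spans πR/180 = 111317 m, so Δφ = 169.48 / 111317 × 3600 = 5.481″.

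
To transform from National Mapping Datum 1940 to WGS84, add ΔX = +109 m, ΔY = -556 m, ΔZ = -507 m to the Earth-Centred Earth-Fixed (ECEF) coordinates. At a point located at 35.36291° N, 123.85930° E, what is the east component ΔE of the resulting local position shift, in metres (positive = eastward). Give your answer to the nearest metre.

At φ = 35.36291°, λ = 123.85930°: sin φ = 0.578753, cos φ = 0.815503, sin λ = 0.830408, cos λ = -0.557155.
ΔE = −sin λ·ΔX + cos λ·ΔY = −(0.830408)·(109) + (-0.557155)·(-556) = 219.26 m.

ΔE = 219 m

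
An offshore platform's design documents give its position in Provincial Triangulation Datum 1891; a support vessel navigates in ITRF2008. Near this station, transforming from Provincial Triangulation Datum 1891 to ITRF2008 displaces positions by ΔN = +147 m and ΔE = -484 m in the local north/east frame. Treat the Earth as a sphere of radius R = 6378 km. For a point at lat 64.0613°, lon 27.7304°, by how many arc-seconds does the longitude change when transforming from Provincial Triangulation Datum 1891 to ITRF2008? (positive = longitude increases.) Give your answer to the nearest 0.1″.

Δλ = -35.8″

At latitude 64.0613°, cos φ = 0.437409.
One radian of longitude at latitude φ spans R cos φ, so Δλ = ΔE / (R cos φ) = -484.0 / (6378000 × 0.437409) = -1.7349e-04 rad = -35.785″.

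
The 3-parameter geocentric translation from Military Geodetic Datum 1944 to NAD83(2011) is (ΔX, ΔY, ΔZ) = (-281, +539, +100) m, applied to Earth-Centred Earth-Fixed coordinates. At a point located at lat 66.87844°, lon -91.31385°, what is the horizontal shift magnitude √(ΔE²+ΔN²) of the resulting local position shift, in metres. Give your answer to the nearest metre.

605 m

At φ = 66.87844°, λ = -91.31385°: sin φ = 0.919674, cos φ = 0.392683, sin λ = -0.999737, cos λ = -0.022929.
ΔE = −sin λ·ΔX + cos λ·ΔY = −(-0.999737)·(-281) + (-0.022929)·(539) = -293.28 m.
ΔN = −sin φ cos λ·ΔX − sin φ sin λ·ΔY + cos φ·ΔZ = −(0.919674)(-0.022929)(-281) − (0.919674)(-0.999737)(539) + (0.392683)(100) = 528.92 m.
Horizontal magnitude = √(ΔE² + ΔN²) = √((-293.28)² + 528.92²) = 604.79 m.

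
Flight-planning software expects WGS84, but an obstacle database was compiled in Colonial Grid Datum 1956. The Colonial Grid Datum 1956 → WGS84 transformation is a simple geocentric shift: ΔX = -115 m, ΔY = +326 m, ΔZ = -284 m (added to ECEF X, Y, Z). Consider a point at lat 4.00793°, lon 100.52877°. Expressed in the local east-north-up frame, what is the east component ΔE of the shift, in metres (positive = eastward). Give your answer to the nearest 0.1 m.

The local east axis at (φ, λ) is (−sin λ, cos λ, 0), so ΔE = −sin(100.52877°)·(-115) + cos(100.52877°)·326 = 53.49 m.

ΔE = 53.5 m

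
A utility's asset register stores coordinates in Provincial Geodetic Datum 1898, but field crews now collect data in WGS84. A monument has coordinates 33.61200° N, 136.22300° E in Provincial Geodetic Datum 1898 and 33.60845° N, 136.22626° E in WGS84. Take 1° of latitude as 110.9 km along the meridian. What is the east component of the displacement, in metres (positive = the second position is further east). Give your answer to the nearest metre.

Δφ = 33.60845° − 33.61200° = -0.00355°; Δλ = 136.22626° − 136.22300° = +0.00326°.
ΔN = Δφ × 110900 = -393.7 m; ΔE = Δλ × 110900 × cos(33.61200°) = +0.00326 × 110900 × 0.832805 = 301.1 m.

ΔE = 301 m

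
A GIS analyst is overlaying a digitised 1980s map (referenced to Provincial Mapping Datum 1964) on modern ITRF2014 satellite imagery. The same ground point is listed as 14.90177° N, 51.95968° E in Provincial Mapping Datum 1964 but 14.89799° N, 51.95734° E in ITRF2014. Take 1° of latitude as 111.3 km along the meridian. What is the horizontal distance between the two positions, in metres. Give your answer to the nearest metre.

490 m

Δφ = 14.89799° − 14.90177° = -0.00378°; Δλ = 51.95734° − 51.95968° = -0.00234°.
ΔN = Δφ × 111300 = -420.7 m; ΔE = Δλ × 111300 × cos(14.90177°) = -0.00234 × 111300 × 0.966368 = -251.7 m.
Distance = √(ΔE² + ΔN²) = √((-251.7)² + (-420.7)²) = 490.2 m.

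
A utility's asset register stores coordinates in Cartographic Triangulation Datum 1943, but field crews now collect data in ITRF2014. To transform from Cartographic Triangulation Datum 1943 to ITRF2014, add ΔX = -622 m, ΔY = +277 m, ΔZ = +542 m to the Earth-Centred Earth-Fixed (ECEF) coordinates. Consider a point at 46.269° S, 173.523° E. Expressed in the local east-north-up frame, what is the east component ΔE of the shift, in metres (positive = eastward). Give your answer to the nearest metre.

At φ = -46.269°, λ = 173.523°: sin φ = -0.722593, cos φ = 0.691273, sin λ = 0.112804, cos λ = -0.993617.
ΔE = −sin λ·ΔX + cos λ·ΔY = −(0.112804)·(-622) + (-0.993617)·(277) = -205.07 m.

ΔE = -205 m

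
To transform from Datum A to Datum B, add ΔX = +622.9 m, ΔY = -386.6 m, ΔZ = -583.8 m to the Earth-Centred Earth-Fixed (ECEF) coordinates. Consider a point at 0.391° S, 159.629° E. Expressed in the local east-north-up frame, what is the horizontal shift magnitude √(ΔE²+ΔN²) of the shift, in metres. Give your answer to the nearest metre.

606 m

The local east axis at (φ, λ) is (−sin λ, cos λ, 0), so ΔE = −sin(159.629°)·622.9 + cos(159.629°)·(-386.6) = 145.59 m.
The local north axis is (−sin φ cos λ, −sin φ sin λ, cos φ), giving ΔN = -3.985 − 0.918 − 583.786 = -588.69 m.
Horizontal magnitude = √(ΔE² + ΔN²) = √(145.59² + (-588.69)²) = 606.43 m.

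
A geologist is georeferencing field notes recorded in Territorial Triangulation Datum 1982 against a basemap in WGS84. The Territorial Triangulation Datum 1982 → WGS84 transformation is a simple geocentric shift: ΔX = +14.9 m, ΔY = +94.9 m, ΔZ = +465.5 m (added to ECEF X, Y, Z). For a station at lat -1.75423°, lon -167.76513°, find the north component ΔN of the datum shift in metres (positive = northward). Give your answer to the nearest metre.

ΔN = 464 m

At φ = -1.75423°, λ = -167.76513°: sin φ = -0.030612, cos φ = 0.999531, sin λ = -0.211920, cos λ = -0.977287.
ΔN = −sin φ cos λ·ΔX − sin φ sin λ·ΔY + cos φ·ΔZ = −(-0.030612)(-0.977287)(14.9) − (-0.030612)(-0.211920)(94.9) + (0.999531)(465.5) = 464.22 m.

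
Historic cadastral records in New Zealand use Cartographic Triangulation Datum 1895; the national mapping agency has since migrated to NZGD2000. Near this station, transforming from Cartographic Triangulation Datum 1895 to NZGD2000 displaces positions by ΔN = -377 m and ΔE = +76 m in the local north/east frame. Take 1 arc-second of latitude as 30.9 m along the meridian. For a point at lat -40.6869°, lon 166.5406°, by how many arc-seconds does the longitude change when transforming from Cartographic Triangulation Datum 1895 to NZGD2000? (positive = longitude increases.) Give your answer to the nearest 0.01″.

At latitude -40.6869°, cos φ = 0.758283.
1″ of longitude at this latitude = 30.90 × cos φ = 23.4310 m, so Δλ = 76.0 / 23.4310 = 3.244″.

Δλ = 3.24″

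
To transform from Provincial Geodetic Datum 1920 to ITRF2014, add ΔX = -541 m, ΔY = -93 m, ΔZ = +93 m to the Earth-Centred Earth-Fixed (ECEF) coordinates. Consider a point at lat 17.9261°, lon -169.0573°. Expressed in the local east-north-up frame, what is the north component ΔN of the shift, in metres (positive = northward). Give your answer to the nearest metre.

The local north axis is (−sin φ cos λ, −sin φ sin λ, cos φ), giving ΔN = -163.487 − 5.434 + 88.485 = -80.44 m.

ΔN = -80 m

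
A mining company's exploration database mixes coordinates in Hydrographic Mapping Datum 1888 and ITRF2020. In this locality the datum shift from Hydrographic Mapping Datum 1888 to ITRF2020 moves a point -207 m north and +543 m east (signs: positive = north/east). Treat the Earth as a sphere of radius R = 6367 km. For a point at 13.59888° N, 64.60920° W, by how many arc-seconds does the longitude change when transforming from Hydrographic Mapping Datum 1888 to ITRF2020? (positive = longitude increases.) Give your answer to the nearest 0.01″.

Δλ = 18.10″

At latitude 13.59888°, cos φ = 0.971966.
One radian of longitude at latitude φ spans R cos φ, so Δλ = ΔE / (R cos φ) = 543.0 / (6367000 × 0.971966) = 8.7743e-05 rad = 18.098″.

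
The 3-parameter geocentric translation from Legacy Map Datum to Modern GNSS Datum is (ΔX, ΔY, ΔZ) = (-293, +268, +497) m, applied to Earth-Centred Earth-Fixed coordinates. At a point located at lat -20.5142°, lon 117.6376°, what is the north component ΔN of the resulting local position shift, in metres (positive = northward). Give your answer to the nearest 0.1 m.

The local north axis is (−sin φ cos λ, −sin φ sin λ, cos φ), giving ΔN = 47.630 + 83.202 + 465.483 = 596.32 m.

ΔN = 596.3 m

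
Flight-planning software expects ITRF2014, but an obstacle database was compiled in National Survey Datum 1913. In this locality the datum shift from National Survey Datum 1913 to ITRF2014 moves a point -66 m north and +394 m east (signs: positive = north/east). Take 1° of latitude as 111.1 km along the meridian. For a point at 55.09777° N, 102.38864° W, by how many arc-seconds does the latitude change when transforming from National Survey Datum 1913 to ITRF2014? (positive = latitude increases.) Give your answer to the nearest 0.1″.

Δφ = -2.1″

1° of latitude = 111.1 km, so Δφ = -66.0 / 111100 = -0.0005941° = -2.139″.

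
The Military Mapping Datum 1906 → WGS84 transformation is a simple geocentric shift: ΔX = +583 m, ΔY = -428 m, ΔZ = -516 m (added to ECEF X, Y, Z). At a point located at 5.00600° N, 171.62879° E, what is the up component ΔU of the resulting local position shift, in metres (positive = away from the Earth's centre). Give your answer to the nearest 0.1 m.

ΔU = -681.7 m

The local up (radial) axis is (cos φ cos λ, cos φ sin λ, sin φ), giving ΔU = -574.588 − 62.073 − 45.026 = -681.69 m.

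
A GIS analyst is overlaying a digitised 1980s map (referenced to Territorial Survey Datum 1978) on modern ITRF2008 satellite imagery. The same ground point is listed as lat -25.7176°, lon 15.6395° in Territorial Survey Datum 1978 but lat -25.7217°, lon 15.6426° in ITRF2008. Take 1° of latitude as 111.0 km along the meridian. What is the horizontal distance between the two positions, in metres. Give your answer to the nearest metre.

551 m

Δφ = -25.7217° − -25.7176° = -0.0041°; Δλ = 15.6426° − 15.6395° = +0.0031°.
ΔN = Δφ × 111000 = -455.1 m; ΔE = Δλ × 111000 × cos(-25.7176°) = +0.0031 × 111000 × 0.900944 = 310.0 m.
Distance = √(ΔE² + ΔN²) = √(310.0² + (-455.1)²) = 550.7 m.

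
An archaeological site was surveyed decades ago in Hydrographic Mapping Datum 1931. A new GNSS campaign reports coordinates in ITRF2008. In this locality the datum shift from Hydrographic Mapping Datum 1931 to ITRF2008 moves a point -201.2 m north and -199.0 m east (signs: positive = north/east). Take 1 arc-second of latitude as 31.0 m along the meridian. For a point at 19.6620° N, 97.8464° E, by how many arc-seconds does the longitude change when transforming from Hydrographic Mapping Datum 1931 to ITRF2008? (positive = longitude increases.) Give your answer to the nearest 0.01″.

At latitude 19.6620°, cos φ = 0.941694.
1″ of longitude at this latitude = 31.00 × cos φ = 29.1925 m, so Δλ = -199.0 / 29.1925 = -6.817″.

Δλ = -6.82″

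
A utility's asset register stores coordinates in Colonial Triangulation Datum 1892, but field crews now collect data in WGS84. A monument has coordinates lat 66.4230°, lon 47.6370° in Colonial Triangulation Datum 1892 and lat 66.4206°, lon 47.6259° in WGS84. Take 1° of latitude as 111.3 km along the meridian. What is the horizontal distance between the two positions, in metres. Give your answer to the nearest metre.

Δφ = 66.4206° − 66.4230° = -0.0024°; Δλ = 47.6259° − 47.6370° = -0.0111°.
ΔN = Δφ × 111300 = -267.1 m; ΔE = Δλ × 111300 × cos(66.4230°) = -0.0111 × 111300 × 0.399981 = -494.1 m.
Distance = √(ΔE² + ΔN²) = √((-494.1)² + (-267.1)²) = 561.7 m.

562 m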